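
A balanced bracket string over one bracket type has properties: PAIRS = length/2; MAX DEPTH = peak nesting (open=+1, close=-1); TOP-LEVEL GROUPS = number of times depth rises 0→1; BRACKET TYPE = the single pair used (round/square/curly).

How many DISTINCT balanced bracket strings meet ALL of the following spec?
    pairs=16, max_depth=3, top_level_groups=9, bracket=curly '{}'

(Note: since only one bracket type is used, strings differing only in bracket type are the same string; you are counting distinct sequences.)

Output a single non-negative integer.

Answer: 49977

Derivation:
Spec: pairs=16 depth=3 groups=9
Count(depth <= 3) = 56412
Count(depth <= 2) = 6435
Count(depth == 3) = 56412 - 6435 = 49977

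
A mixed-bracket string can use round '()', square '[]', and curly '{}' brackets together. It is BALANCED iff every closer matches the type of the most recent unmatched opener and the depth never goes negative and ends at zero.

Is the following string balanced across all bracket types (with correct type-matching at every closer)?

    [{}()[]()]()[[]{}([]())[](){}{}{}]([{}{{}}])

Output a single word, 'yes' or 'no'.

pos 0: push '['; stack = [
pos 1: push '{'; stack = [{
pos 2: '}' matches '{'; pop; stack = [
pos 3: push '('; stack = [(
pos 4: ')' matches '('; pop; stack = [
pos 5: push '['; stack = [[
pos 6: ']' matches '['; pop; stack = [
pos 7: push '('; stack = [(
pos 8: ')' matches '('; pop; stack = [
pos 9: ']' matches '['; pop; stack = (empty)
pos 10: push '('; stack = (
pos 11: ')' matches '('; pop; stack = (empty)
pos 12: push '['; stack = [
pos 13: push '['; stack = [[
pos 14: ']' matches '['; pop; stack = [
pos 15: push '{'; stack = [{
pos 16: '}' matches '{'; pop; stack = [
pos 17: push '('; stack = [(
pos 18: push '['; stack = [([
pos 19: ']' matches '['; pop; stack = [(
pos 20: push '('; stack = [((
pos 21: ')' matches '('; pop; stack = [(
pos 22: ')' matches '('; pop; stack = [
pos 23: push '['; stack = [[
pos 24: ']' matches '['; pop; stack = [
pos 25: push '('; stack = [(
pos 26: ')' matches '('; pop; stack = [
pos 27: push '{'; stack = [{
pos 28: '}' matches '{'; pop; stack = [
pos 29: push '{'; stack = [{
pos 30: '}' matches '{'; pop; stack = [
pos 31: push '{'; stack = [{
pos 32: '}' matches '{'; pop; stack = [
pos 33: ']' matches '['; pop; stack = (empty)
pos 34: push '('; stack = (
pos 35: push '['; stack = ([
pos 36: push '{'; stack = ([{
pos 37: '}' matches '{'; pop; stack = ([
pos 38: push '{'; stack = ([{
pos 39: push '{'; stack = ([{{
pos 40: '}' matches '{'; pop; stack = ([{
pos 41: '}' matches '{'; pop; stack = ([
pos 42: ']' matches '['; pop; stack = (
pos 43: ')' matches '('; pop; stack = (empty)
end: stack empty → VALID
Verdict: properly nested → yes

Answer: yes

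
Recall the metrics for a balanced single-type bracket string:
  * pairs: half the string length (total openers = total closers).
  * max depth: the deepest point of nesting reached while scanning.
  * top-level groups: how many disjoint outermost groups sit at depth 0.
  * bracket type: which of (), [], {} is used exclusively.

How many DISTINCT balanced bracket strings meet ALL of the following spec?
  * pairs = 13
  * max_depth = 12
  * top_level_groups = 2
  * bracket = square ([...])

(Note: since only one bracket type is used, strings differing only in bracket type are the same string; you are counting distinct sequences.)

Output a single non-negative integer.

Spec: pairs=13 depth=12 groups=2
Count(depth <= 12) = 208012
Count(depth <= 11) = 208010
Count(depth == 12) = 208012 - 208010 = 2

Answer: 2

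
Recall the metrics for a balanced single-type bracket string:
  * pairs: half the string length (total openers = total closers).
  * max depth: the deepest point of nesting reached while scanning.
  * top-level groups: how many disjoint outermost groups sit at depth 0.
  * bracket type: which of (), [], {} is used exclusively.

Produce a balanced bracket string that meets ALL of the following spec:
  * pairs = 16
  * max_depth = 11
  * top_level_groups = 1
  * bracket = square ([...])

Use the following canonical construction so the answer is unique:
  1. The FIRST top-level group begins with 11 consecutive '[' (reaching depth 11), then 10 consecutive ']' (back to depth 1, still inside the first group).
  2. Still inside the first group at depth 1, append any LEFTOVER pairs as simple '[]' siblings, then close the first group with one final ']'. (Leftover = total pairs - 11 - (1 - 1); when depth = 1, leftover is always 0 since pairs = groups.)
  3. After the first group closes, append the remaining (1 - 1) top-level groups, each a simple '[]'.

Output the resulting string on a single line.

Answer: [[[[[[[[[[[]]]]]]]]]][][][][][]]

Derivation:
Spec: pairs=16 depth=11 groups=1
Leftover pairs = 16 - 11 - (1-1) = 5
First group: deep chain of depth 11 + 5 sibling pairs
Remaining 0 groups: simple '[]' each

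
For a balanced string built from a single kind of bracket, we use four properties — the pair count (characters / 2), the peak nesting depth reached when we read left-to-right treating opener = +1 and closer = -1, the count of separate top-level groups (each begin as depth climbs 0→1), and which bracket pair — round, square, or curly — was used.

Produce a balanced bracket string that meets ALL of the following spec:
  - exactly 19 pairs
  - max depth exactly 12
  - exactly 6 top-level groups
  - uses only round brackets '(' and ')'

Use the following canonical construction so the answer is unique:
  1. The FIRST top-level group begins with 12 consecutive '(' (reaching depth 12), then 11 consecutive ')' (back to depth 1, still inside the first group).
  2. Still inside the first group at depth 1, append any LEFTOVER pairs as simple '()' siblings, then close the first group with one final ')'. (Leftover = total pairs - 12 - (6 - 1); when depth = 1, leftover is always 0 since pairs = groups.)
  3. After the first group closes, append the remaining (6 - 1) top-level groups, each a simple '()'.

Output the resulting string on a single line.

Answer: (((((((((((()))))))))))()())()()()()()

Derivation:
Spec: pairs=19 depth=12 groups=6
Leftover pairs = 19 - 12 - (6-1) = 2
First group: deep chain of depth 12 + 2 sibling pairs
Remaining 5 groups: simple '()' each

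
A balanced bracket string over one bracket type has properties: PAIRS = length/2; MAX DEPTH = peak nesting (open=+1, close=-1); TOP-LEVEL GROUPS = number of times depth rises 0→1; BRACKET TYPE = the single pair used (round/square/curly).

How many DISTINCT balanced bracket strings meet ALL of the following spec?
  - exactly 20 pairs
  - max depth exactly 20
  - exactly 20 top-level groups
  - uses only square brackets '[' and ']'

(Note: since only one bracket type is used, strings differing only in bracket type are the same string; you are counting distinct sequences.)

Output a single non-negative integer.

Answer: 0

Derivation:
Spec: pairs=20 depth=20 groups=20
Count(depth <= 20) = 1
Count(depth <= 19) = 1
Count(depth == 20) = 1 - 1 = 0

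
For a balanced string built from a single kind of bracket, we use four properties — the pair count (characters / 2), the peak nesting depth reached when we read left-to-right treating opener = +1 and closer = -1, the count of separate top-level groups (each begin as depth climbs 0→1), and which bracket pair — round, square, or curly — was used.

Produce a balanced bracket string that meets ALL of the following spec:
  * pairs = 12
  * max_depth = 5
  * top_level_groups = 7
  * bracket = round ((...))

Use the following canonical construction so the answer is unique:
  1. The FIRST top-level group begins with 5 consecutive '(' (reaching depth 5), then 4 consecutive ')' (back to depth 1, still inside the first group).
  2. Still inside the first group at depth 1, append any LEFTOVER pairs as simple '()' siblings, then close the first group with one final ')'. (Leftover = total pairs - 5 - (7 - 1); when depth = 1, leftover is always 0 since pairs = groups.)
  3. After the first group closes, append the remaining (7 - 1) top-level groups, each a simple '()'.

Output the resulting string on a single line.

Spec: pairs=12 depth=5 groups=7
Leftover pairs = 12 - 5 - (7-1) = 1
First group: deep chain of depth 5 + 1 sibling pairs
Remaining 6 groups: simple '()' each

Answer: ((((())))())()()()()()()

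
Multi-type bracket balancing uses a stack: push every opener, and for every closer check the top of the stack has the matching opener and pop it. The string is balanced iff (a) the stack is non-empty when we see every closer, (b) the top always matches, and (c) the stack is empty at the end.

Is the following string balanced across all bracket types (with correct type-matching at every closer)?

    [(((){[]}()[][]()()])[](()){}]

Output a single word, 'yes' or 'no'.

pos 0: push '['; stack = [
pos 1: push '('; stack = [(
pos 2: push '('; stack = [((
pos 3: push '('; stack = [(((
pos 4: ')' matches '('; pop; stack = [((
pos 5: push '{'; stack = [(({
pos 6: push '['; stack = [(({[
pos 7: ']' matches '['; pop; stack = [(({
pos 8: '}' matches '{'; pop; stack = [((
pos 9: push '('; stack = [(((
pos 10: ')' matches '('; pop; stack = [((
pos 11: push '['; stack = [(([
pos 12: ']' matches '['; pop; stack = [((
pos 13: push '['; stack = [(([
pos 14: ']' matches '['; pop; stack = [((
pos 15: push '('; stack = [(((
pos 16: ')' matches '('; pop; stack = [((
pos 17: push '('; stack = [(((
pos 18: ')' matches '('; pop; stack = [((
pos 19: saw closer ']' but top of stack is '(' (expected ')') → INVALID
Verdict: type mismatch at position 19: ']' closes '(' → no

Answer: no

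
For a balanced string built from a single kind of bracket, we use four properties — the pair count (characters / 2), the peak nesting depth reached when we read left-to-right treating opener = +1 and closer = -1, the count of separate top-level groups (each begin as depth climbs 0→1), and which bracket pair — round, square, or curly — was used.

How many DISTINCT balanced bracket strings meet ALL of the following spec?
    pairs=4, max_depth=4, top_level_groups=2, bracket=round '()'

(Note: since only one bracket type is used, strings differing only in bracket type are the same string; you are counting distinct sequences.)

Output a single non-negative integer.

Answer: 0

Derivation:
Spec: pairs=4 depth=4 groups=2
Count(depth <= 4) = 5
Count(depth <= 3) = 5
Count(depth == 4) = 5 - 5 = 0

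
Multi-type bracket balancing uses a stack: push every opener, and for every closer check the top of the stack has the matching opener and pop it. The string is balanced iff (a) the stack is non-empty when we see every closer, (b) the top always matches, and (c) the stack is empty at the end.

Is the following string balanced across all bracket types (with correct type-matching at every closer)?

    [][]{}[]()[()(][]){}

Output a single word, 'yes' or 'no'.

Answer: no

Derivation:
pos 0: push '['; stack = [
pos 1: ']' matches '['; pop; stack = (empty)
pos 2: push '['; stack = [
pos 3: ']' matches '['; pop; stack = (empty)
pos 4: push '{'; stack = {
pos 5: '}' matches '{'; pop; stack = (empty)
pos 6: push '['; stack = [
pos 7: ']' matches '['; pop; stack = (empty)
pos 8: push '('; stack = (
pos 9: ')' matches '('; pop; stack = (empty)
pos 10: push '['; stack = [
pos 11: push '('; stack = [(
pos 12: ')' matches '('; pop; stack = [
pos 13: push '('; stack = [(
pos 14: saw closer ']' but top of stack is '(' (expected ')') → INVALID
Verdict: type mismatch at position 14: ']' closes '(' → no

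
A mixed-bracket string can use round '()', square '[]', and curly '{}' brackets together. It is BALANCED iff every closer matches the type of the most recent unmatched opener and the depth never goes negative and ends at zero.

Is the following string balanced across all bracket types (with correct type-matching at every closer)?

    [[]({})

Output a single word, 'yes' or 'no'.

pos 0: push '['; stack = [
pos 1: push '['; stack = [[
pos 2: ']' matches '['; pop; stack = [
pos 3: push '('; stack = [(
pos 4: push '{'; stack = [({
pos 5: '}' matches '{'; pop; stack = [(
pos 6: ')' matches '('; pop; stack = [
end: stack still non-empty ([) → INVALID
Verdict: unclosed openers at end: [ → no

Answer: no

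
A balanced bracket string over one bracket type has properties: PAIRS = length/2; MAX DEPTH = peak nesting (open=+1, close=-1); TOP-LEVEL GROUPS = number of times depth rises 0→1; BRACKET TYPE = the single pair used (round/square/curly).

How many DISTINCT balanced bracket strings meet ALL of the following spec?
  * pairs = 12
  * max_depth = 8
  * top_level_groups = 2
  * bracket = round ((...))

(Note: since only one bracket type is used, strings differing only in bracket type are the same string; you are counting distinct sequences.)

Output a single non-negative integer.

Answer: 1524

Derivation:
Spec: pairs=12 depth=8 groups=2
Count(depth <= 8) = 58448
Count(depth <= 7) = 56924
Count(depth == 8) = 58448 - 56924 = 1524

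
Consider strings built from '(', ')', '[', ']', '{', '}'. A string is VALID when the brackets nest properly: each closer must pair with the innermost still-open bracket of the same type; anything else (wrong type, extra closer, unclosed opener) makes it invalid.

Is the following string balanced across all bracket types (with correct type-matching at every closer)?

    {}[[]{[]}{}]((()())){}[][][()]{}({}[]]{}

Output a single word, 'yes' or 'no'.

Answer: no

Derivation:
pos 0: push '{'; stack = {
pos 1: '}' matches '{'; pop; stack = (empty)
pos 2: push '['; stack = [
pos 3: push '['; stack = [[
pos 4: ']' matches '['; pop; stack = [
pos 5: push '{'; stack = [{
pos 6: push '['; stack = [{[
pos 7: ']' matches '['; pop; stack = [{
pos 8: '}' matches '{'; pop; stack = [
pos 9: push '{'; stack = [{
pos 10: '}' matches '{'; pop; stack = [
pos 11: ']' matches '['; pop; stack = (empty)
pos 12: push '('; stack = (
pos 13: push '('; stack = ((
pos 14: push '('; stack = (((
pos 15: ')' matches '('; pop; stack = ((
pos 16: push '('; stack = (((
pos 17: ')' matches '('; pop; stack = ((
pos 18: ')' matches '('; pop; stack = (
pos 19: ')' matches '('; pop; stack = (empty)
pos 20: push '{'; stack = {
pos 21: '}' matches '{'; pop; stack = (empty)
pos 22: push '['; stack = [
pos 23: ']' matches '['; pop; stack = (empty)
pos 24: push '['; stack = [
pos 25: ']' matches '['; pop; stack = (empty)
pos 26: push '['; stack = [
pos 27: push '('; stack = [(
pos 28: ')' matches '('; pop; stack = [
pos 29: ']' matches '['; pop; stack = (empty)
pos 30: push '{'; stack = {
pos 31: '}' matches '{'; pop; stack = (empty)
pos 32: push '('; stack = (
pos 33: push '{'; stack = ({
pos 34: '}' matches '{'; pop; stack = (
pos 35: push '['; stack = ([
pos 36: ']' matches '['; pop; stack = (
pos 37: saw closer ']' but top of stack is '(' (expected ')') → INVALID
Verdict: type mismatch at position 37: ']' closes '(' → no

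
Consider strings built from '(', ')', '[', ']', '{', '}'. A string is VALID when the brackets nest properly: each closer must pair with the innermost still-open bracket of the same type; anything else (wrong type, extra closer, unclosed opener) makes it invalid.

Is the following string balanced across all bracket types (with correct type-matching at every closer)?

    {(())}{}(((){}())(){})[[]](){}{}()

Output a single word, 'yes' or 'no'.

pos 0: push '{'; stack = {
pos 1: push '('; stack = {(
pos 2: push '('; stack = {((
pos 3: ')' matches '('; pop; stack = {(
pos 4: ')' matches '('; pop; stack = {
pos 5: '}' matches '{'; pop; stack = (empty)
pos 6: push '{'; stack = {
pos 7: '}' matches '{'; pop; stack = (empty)
pos 8: push '('; stack = (
pos 9: push '('; stack = ((
pos 10: push '('; stack = (((
pos 11: ')' matches '('; pop; stack = ((
pos 12: push '{'; stack = (({
pos 13: '}' matches '{'; pop; stack = ((
pos 14: push '('; stack = (((
pos 15: ')' matches '('; pop; stack = ((
pos 16: ')' matches '('; pop; stack = (
pos 17: push '('; stack = ((
pos 18: ')' matches '('; pop; stack = (
pos 19: push '{'; stack = ({
pos 20: '}' matches '{'; pop; stack = (
pos 21: ')' matches '('; pop; stack = (empty)
pos 22: push '['; stack = [
pos 23: push '['; stack = [[
pos 24: ']' matches '['; pop; stack = [
pos 25: ']' matches '['; pop; stack = (empty)
pos 26: push '('; stack = (
pos 27: ')' matches '('; pop; stack = (empty)
pos 28: push '{'; stack = {
pos 29: '}' matches '{'; pop; stack = (empty)
pos 30: push '{'; stack = {
pos 31: '}' matches '{'; pop; stack = (empty)
pos 32: push '('; stack = (
pos 33: ')' matches '('; pop; stack = (empty)
end: stack empty → VALID
Verdict: properly nested → yes

Answer: yes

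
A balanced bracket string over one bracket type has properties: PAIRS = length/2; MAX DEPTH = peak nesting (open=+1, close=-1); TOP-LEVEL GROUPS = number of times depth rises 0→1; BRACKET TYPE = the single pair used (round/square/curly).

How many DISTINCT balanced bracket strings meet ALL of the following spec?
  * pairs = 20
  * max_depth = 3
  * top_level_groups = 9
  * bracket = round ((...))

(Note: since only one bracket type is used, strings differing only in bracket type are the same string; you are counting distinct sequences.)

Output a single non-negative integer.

Answer: 5521590

Derivation:
Spec: pairs=20 depth=3 groups=9
Count(depth <= 3) = 5597172
Count(depth <= 2) = 75582
Count(depth == 3) = 5597172 - 75582 = 5521590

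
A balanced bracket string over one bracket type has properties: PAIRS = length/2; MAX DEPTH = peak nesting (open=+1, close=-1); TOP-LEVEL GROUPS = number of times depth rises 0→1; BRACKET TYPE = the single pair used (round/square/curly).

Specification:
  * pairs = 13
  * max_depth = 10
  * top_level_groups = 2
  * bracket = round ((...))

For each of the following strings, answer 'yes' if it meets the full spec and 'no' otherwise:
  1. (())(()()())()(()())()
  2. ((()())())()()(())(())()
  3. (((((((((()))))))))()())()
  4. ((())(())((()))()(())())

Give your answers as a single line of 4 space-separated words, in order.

Answer: no no yes no

Derivation:
String 1 '(())(()()())()(()())()': depth seq [1 2 1 0 1 2 1 2 1 2 1 0 1 0 1 2 1 2 1 0 1 0]
  -> pairs=11 depth=2 groups=5 -> no
String 2 '((()())())()()(())(())()': depth seq [1 2 3 2 3 2 1 2 1 0 1 0 1 0 1 2 1 0 1 2 1 0 1 0]
  -> pairs=12 depth=3 groups=6 -> no
String 3 '(((((((((()))))))))()())()': depth seq [1 2 3 4 5 6 7 8 9 10 9 8 7 6 5 4 3 2 1 2 1 2 1 0 1 0]
  -> pairs=13 depth=10 groups=2 -> yes
String 4 '((())(())((()))()(())())': depth seq [1 2 3 2 1 2 3 2 1 2 3 4 3 2 1 2 1 2 3 2 1 2 1 0]
  -> pairs=12 depth=4 groups=1 -> no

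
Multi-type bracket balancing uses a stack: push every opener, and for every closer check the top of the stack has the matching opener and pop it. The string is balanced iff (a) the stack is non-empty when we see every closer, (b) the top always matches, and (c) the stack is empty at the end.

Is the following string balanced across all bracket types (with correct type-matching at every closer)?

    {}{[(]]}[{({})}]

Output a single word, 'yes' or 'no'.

Answer: no

Derivation:
pos 0: push '{'; stack = {
pos 1: '}' matches '{'; pop; stack = (empty)
pos 2: push '{'; stack = {
pos 3: push '['; stack = {[
pos 4: push '('; stack = {[(
pos 5: saw closer ']' but top of stack is '(' (expected ')') → INVALID
Verdict: type mismatch at position 5: ']' closes '(' → no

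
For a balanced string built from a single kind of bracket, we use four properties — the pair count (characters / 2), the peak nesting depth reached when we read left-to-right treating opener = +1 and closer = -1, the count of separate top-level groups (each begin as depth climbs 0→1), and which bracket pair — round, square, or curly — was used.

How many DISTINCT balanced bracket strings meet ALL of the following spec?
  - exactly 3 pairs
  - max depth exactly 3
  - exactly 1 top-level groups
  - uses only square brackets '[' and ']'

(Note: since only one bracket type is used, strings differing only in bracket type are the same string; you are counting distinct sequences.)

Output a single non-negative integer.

Spec: pairs=3 depth=3 groups=1
Count(depth <= 3) = 2
Count(depth <= 2) = 1
Count(depth == 3) = 2 - 1 = 1

Answer: 1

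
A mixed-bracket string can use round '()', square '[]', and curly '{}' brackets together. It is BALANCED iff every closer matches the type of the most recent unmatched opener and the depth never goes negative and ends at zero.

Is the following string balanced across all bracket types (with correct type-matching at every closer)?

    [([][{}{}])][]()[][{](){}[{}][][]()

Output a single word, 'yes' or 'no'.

Answer: no

Derivation:
pos 0: push '['; stack = [
pos 1: push '('; stack = [(
pos 2: push '['; stack = [([
pos 3: ']' matches '['; pop; stack = [(
pos 4: push '['; stack = [([
pos 5: push '{'; stack = [([{
pos 6: '}' matches '{'; pop; stack = [([
pos 7: push '{'; stack = [([{
pos 8: '}' matches '{'; pop; stack = [([
pos 9: ']' matches '['; pop; stack = [(
pos 10: ')' matches '('; pop; stack = [
pos 11: ']' matches '['; pop; stack = (empty)
pos 12: push '['; stack = [
pos 13: ']' matches '['; pop; stack = (empty)
pos 14: push '('; stack = (
pos 15: ')' matches '('; pop; stack = (empty)
pos 16: push '['; stack = [
pos 17: ']' matches '['; pop; stack = (empty)
pos 18: push '['; stack = [
pos 19: push '{'; stack = [{
pos 20: saw closer ']' but top of stack is '{' (expected '}') → INVALID
Verdict: type mismatch at position 20: ']' closes '{' → no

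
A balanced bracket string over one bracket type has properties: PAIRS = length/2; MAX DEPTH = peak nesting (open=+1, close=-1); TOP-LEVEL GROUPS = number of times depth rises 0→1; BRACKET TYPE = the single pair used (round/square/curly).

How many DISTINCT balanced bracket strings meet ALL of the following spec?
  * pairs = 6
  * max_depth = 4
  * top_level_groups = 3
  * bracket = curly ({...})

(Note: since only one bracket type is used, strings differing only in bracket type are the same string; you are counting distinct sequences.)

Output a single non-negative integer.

Answer: 3

Derivation:
Spec: pairs=6 depth=4 groups=3
Count(depth <= 4) = 28
Count(depth <= 3) = 25
Count(depth == 4) = 28 - 25 = 3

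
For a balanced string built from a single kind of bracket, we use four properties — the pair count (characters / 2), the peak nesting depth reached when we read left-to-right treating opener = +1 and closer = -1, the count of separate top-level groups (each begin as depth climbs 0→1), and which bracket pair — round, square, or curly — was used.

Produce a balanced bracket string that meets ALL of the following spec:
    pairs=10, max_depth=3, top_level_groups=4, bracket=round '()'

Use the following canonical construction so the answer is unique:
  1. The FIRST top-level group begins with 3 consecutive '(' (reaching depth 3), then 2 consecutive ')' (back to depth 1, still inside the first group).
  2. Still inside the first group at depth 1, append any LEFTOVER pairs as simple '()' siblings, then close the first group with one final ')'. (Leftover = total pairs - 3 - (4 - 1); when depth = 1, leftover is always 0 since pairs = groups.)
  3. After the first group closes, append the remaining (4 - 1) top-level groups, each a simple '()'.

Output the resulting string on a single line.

Spec: pairs=10 depth=3 groups=4
Leftover pairs = 10 - 3 - (4-1) = 4
First group: deep chain of depth 3 + 4 sibling pairs
Remaining 3 groups: simple '()' each

Answer: ((())()()()())()()()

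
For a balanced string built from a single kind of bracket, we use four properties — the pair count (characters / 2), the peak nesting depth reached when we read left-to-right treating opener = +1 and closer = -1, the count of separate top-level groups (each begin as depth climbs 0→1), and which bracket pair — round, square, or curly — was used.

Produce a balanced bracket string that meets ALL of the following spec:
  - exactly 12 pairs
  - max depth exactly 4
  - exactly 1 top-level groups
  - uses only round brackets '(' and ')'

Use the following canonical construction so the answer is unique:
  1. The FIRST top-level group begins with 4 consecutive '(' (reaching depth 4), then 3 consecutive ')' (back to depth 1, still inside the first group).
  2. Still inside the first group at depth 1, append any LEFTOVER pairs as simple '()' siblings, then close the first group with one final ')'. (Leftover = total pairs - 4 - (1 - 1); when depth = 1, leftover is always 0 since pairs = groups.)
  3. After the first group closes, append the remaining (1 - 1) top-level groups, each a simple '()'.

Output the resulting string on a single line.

Spec: pairs=12 depth=4 groups=1
Leftover pairs = 12 - 4 - (1-1) = 8
First group: deep chain of depth 4 + 8 sibling pairs
Remaining 0 groups: simple '()' each

Answer: (((()))()()()()()()()())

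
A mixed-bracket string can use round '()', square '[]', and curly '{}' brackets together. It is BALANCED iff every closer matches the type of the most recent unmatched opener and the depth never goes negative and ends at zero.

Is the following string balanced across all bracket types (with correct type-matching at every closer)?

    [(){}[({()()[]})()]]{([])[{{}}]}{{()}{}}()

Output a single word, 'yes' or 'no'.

pos 0: push '['; stack = [
pos 1: push '('; stack = [(
pos 2: ')' matches '('; pop; stack = [
pos 3: push '{'; stack = [{
pos 4: '}' matches '{'; pop; stack = [
pos 5: push '['; stack = [[
pos 6: push '('; stack = [[(
pos 7: push '{'; stack = [[({
pos 8: push '('; stack = [[({(
pos 9: ')' matches '('; pop; stack = [[({
pos 10: push '('; stack = [[({(
pos 11: ')' matches '('; pop; stack = [[({
pos 12: push '['; stack = [[({[
pos 13: ']' matches '['; pop; stack = [[({
pos 14: '}' matches '{'; pop; stack = [[(
pos 15: ')' matches '('; pop; stack = [[
pos 16: push '('; stack = [[(
pos 17: ')' matches '('; pop; stack = [[
pos 18: ']' matches '['; pop; stack = [
pos 19: ']' matches '['; pop; stack = (empty)
pos 20: push '{'; stack = {
pos 21: push '('; stack = {(
pos 22: push '['; stack = {([
pos 23: ']' matches '['; pop; stack = {(
pos 24: ')' matches '('; pop; stack = {
pos 25: push '['; stack = {[
pos 26: push '{'; stack = {[{
pos 27: push '{'; stack = {[{{
pos 28: '}' matches '{'; pop; stack = {[{
pos 29: '}' matches '{'; pop; stack = {[
pos 30: ']' matches '['; pop; stack = {
pos 31: '}' matches '{'; pop; stack = (empty)
pos 32: push '{'; stack = {
pos 33: push '{'; stack = {{
pos 34: push '('; stack = {{(
pos 35: ')' matches '('; pop; stack = {{
pos 36: '}' matches '{'; pop; stack = {
pos 37: push '{'; stack = {{
pos 38: '}' matches '{'; pop; stack = {
pos 39: '}' matches '{'; pop; stack = (empty)
pos 40: push '('; stack = (
pos 41: ')' matches '('; pop; stack = (empty)
end: stack empty → VALID
Verdict: properly nested → yes

Answer: yes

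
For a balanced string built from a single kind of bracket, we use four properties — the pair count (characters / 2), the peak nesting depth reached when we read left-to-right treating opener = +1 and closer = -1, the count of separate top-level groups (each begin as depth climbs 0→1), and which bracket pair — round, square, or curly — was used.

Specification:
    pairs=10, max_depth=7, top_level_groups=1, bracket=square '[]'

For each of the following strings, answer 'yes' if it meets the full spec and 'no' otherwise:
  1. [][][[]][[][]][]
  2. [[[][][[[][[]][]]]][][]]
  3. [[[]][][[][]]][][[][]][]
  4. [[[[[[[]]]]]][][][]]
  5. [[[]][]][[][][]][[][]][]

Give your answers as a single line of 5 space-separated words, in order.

String 1 '[][][[]][[][]][]': depth seq [1 0 1 0 1 2 1 0 1 2 1 2 1 0 1 0]
  -> pairs=8 depth=2 groups=5 -> no
String 2 '[[[][][[[][[]][]]]][][]]': depth seq [1 2 3 2 3 2 3 4 5 4 5 6 5 4 5 4 3 2 1 2 1 2 1 0]
  -> pairs=12 depth=6 groups=1 -> no
String 3 '[[[]][][[][]]][][[][]][]': depth seq [1 2 3 2 1 2 1 2 3 2 3 2 1 0 1 0 1 2 1 2 1 0 1 0]
  -> pairs=12 depth=3 groups=4 -> no
String 4 '[[[[[[[]]]]]][][][]]': depth seq [1 2 3 4 5 6 7 6 5 4 3 2 1 2 1 2 1 2 1 0]
  -> pairs=10 depth=7 groups=1 -> yes
String 5 '[[[]][]][[][][]][[][]][]': depth seq [1 2 3 2 1 2 1 0 1 2 1 2 1 2 1 0 1 2 1 2 1 0 1 0]
  -> pairs=12 depth=3 groups=4 -> no

Answer: no no no yes no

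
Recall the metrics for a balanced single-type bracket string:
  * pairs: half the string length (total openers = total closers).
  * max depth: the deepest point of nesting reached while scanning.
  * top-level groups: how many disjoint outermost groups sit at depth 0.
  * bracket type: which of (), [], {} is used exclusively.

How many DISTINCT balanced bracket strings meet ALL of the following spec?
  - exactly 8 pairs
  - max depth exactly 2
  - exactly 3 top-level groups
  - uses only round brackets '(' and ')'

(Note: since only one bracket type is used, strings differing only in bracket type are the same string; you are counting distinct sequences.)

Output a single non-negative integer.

Answer: 21

Derivation:
Spec: pairs=8 depth=2 groups=3
Count(depth <= 2) = 21
Count(depth <= 1) = 0
Count(depth == 2) = 21 - 0 = 21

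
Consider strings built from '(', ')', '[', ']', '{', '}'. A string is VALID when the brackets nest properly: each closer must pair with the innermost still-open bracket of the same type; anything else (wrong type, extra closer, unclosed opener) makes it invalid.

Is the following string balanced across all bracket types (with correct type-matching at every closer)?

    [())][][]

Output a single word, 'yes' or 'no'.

Answer: no

Derivation:
pos 0: push '['; stack = [
pos 1: push '('; stack = [(
pos 2: ')' matches '('; pop; stack = [
pos 3: saw closer ')' but top of stack is '[' (expected ']') → INVALID
Verdict: type mismatch at position 3: ')' closes '[' → no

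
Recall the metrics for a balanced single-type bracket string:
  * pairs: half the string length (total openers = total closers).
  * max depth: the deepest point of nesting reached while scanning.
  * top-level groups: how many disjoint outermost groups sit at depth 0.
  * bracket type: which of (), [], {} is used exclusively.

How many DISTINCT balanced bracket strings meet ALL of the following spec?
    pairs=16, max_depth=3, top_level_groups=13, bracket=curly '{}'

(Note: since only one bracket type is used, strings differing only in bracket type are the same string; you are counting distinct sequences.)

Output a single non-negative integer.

Answer: 195

Derivation:
Spec: pairs=16 depth=3 groups=13
Count(depth <= 3) = 650
Count(depth <= 2) = 455
Count(depth == 3) = 650 - 455 = 195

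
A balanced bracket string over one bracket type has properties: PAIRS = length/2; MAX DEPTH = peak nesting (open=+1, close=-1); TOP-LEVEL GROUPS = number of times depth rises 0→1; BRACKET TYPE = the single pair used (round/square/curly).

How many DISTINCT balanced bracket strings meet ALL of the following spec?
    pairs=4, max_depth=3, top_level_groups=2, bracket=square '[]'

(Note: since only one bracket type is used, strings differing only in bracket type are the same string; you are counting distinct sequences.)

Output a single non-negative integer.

Spec: pairs=4 depth=3 groups=2
Count(depth <= 3) = 5
Count(depth <= 2) = 3
Count(depth == 3) = 5 - 3 = 2

Answer: 2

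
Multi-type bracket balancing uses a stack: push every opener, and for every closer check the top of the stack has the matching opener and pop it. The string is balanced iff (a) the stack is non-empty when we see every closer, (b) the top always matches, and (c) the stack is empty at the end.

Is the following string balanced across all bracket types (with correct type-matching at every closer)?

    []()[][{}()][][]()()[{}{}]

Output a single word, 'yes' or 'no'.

pos 0: push '['; stack = [
pos 1: ']' matches '['; pop; stack = (empty)
pos 2: push '('; stack = (
pos 3: ')' matches '('; pop; stack = (empty)
pos 4: push '['; stack = [
pos 5: ']' matches '['; pop; stack = (empty)
pos 6: push '['; stack = [
pos 7: push '{'; stack = [{
pos 8: '}' matches '{'; pop; stack = [
pos 9: push '('; stack = [(
pos 10: ')' matches '('; pop; stack = [
pos 11: ']' matches '['; pop; stack = (empty)
pos 12: push '['; stack = [
pos 13: ']' matches '['; pop; stack = (empty)
pos 14: push '['; stack = [
pos 15: ']' matches '['; pop; stack = (empty)
pos 16: push '('; stack = (
pos 17: ')' matches '('; pop; stack = (empty)
pos 18: push '('; stack = (
pos 19: ')' matches '('; pop; stack = (empty)
pos 20: push '['; stack = [
pos 21: push '{'; stack = [{
pos 22: '}' matches '{'; pop; stack = [
pos 23: push '{'; stack = [{
pos 24: '}' matches '{'; pop; stack = [
pos 25: ']' matches '['; pop; stack = (empty)
end: stack empty → VALID
Verdict: properly nested → yes

Answer: yes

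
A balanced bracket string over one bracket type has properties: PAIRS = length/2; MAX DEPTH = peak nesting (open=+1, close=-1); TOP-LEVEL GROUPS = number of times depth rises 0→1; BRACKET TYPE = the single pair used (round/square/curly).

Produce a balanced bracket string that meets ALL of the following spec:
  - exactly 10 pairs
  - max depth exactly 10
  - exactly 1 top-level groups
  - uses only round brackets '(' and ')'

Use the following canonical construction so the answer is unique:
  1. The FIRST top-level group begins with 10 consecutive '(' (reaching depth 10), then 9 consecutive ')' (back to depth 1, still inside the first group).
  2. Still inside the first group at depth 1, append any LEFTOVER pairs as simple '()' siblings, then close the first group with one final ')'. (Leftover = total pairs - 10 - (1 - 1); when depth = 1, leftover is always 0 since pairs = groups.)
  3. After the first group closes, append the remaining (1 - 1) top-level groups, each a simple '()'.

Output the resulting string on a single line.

Answer: (((((((((())))))))))

Derivation:
Spec: pairs=10 depth=10 groups=1
Leftover pairs = 10 - 10 - (1-1) = 0
First group: deep chain of depth 10 + 0 sibling pairs
Remaining 0 groups: simple '()' each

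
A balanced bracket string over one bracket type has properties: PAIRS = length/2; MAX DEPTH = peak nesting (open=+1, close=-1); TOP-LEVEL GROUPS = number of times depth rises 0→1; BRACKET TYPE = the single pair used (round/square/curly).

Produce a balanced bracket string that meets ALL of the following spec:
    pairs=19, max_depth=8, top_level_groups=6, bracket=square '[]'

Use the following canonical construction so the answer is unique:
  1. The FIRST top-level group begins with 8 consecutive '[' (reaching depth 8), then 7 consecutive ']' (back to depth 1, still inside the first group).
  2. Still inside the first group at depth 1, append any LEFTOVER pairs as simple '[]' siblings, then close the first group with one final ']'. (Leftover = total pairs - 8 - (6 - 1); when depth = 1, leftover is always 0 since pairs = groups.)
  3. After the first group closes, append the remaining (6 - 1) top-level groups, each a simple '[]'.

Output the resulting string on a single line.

Spec: pairs=19 depth=8 groups=6
Leftover pairs = 19 - 8 - (6-1) = 6
First group: deep chain of depth 8 + 6 sibling pairs
Remaining 5 groups: simple '[]' each

Answer: [[[[[[[[]]]]]]][][][][][][]][][][][][]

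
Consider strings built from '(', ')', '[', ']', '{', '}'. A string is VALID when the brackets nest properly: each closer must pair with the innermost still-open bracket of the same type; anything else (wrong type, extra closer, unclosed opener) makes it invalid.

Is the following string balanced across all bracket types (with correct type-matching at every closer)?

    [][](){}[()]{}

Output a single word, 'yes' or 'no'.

Answer: yes

Derivation:
pos 0: push '['; stack = [
pos 1: ']' matches '['; pop; stack = (empty)
pos 2: push '['; stack = [
pos 3: ']' matches '['; pop; stack = (empty)
pos 4: push '('; stack = (
pos 5: ')' matches '('; pop; stack = (empty)
pos 6: push '{'; stack = {
pos 7: '}' matches '{'; pop; stack = (empty)
pos 8: push '['; stack = [
pos 9: push '('; stack = [(
pos 10: ')' matches '('; pop; stack = [
pos 11: ']' matches '['; pop; stack = (empty)
pos 12: push '{'; stack = {
pos 13: '}' matches '{'; pop; stack = (empty)
end: stack empty → VALID
Verdict: properly nested → yes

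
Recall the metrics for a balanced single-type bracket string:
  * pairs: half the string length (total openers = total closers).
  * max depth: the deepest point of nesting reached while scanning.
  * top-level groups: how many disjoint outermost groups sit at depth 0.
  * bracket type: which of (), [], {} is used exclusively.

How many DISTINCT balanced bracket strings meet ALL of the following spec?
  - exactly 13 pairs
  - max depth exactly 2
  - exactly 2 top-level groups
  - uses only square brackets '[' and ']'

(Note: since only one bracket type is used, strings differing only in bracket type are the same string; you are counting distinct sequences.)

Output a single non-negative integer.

Spec: pairs=13 depth=2 groups=2
Count(depth <= 2) = 12
Count(depth <= 1) = 0
Count(depth == 2) = 12 - 0 = 12

Answer: 12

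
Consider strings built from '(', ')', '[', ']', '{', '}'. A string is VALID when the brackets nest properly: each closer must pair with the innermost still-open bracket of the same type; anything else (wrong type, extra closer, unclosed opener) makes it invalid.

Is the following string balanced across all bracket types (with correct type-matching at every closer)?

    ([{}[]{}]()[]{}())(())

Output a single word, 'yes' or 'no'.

Answer: yes

Derivation:
pos 0: push '('; stack = (
pos 1: push '['; stack = ([
pos 2: push '{'; stack = ([{
pos 3: '}' matches '{'; pop; stack = ([
pos 4: push '['; stack = ([[
pos 5: ']' matches '['; pop; stack = ([
pos 6: push '{'; stack = ([{
pos 7: '}' matches '{'; pop; stack = ([
pos 8: ']' matches '['; pop; stack = (
pos 9: push '('; stack = ((
pos 10: ')' matches '('; pop; stack = (
pos 11: push '['; stack = ([
pos 12: ']' matches '['; pop; stack = (
pos 13: push '{'; stack = ({
pos 14: '}' matches '{'; pop; stack = (
pos 15: push '('; stack = ((
pos 16: ')' matches '('; pop; stack = (
pos 17: ')' matches '('; pop; stack = (empty)
pos 18: push '('; stack = (
pos 19: push '('; stack = ((
pos 20: ')' matches '('; pop; stack = (
pos 21: ')' matches '('; pop; stack = (empty)
end: stack empty → VALID
Verdict: properly nested → yes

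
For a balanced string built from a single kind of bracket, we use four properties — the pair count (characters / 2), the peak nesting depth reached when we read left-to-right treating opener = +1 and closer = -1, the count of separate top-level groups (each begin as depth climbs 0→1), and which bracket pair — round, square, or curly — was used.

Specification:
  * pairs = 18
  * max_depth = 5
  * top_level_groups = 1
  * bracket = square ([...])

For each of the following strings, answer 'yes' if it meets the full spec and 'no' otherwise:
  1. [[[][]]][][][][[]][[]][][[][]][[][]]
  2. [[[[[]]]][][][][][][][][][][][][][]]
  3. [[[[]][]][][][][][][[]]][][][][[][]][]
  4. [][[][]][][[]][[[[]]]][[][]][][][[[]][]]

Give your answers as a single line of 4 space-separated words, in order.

Answer: no yes no no

Derivation:
String 1 '[[[][]]][][][][[]][[]][][[][]][[][]]': depth seq [1 2 3 2 3 2 1 0 1 0 1 0 1 0 1 2 1 0 1 2 1 0 1 0 1 2 1 2 1 0 1 2 1 2 1 0]
  -> pairs=18 depth=3 groups=9 -> no
String 2 '[[[[[]]]][][][][][][][][][][][][][]]': depth seq [1 2 3 4 5 4 3 2 1 2 1 2 1 2 1 2 1 2 1 2 1 2 1 2 1 2 1 2 1 2 1 2 1 2 1 0]
  -> pairs=18 depth=5 groups=1 -> yes
String 3 '[[[[]][]][][][][][][[]]][][][][[][]][]': depth seq [1 2 3 4 3 2 3 2 1 2 1 2 1 2 1 2 1 2 1 2 3 2 1 0 1 0 1 0 1 0 1 2 1 2 1 0 1 0]
  -> pairs=19 depth=4 groups=6 -> no
String 4 '[][[][]][][[]][[[[]]]][[][]][][][[[]][]]': depth seq [1 0 1 2 1 2 1 0 1 0 1 2 1 0 1 2 3 4 3 2 1 0 1 2 1 2 1 0 1 0 1 0 1 2 3 2 1 2 1 0]
  -> pairs=20 depth=4 groups=9 -> no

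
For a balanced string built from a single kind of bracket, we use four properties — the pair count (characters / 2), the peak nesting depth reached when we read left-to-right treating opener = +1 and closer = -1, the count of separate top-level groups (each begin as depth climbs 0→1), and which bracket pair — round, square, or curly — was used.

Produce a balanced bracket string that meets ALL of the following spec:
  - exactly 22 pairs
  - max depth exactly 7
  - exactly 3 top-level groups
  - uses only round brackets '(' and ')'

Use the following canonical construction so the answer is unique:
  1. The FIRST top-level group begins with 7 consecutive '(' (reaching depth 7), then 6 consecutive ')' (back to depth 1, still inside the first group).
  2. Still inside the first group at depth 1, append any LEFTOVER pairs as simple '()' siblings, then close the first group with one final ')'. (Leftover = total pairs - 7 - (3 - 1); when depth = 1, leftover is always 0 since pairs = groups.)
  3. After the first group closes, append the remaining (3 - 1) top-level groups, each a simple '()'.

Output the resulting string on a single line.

Answer: ((((((())))))()()()()()()()()()()()()())()()

Derivation:
Spec: pairs=22 depth=7 groups=3
Leftover pairs = 22 - 7 - (3-1) = 13
First group: deep chain of depth 7 + 13 sibling pairs
Remaining 2 groups: simple '()' each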